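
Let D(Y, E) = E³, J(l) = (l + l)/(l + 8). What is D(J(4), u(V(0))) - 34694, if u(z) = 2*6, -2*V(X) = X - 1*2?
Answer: -32966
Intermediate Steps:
V(X) = 1 - X/2 (V(X) = -(X - 1*2)/2 = -(X - 2)/2 = -(-2 + X)/2 = 1 - X/2)
u(z) = 12
J(l) = 2*l/(8 + l) (J(l) = (2*l)/(8 + l) = 2*l/(8 + l))
D(J(4), u(V(0))) - 34694 = 12³ - 34694 = 1728 - 34694 = -32966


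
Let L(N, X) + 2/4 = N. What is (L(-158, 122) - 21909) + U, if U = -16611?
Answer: -77357/2 ≈ -38679.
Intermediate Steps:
L(N, X) = -1/2 + N
(L(-158, 122) - 21909) + U = ((-1/2 - 158) - 21909) - 16611 = (-317/2 - 21909) - 16611 = -44135/2 - 16611 = -77357/2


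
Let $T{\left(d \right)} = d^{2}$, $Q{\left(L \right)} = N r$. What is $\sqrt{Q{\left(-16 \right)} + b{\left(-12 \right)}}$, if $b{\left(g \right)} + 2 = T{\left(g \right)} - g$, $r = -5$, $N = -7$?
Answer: $3 \sqrt{21} \approx 13.748$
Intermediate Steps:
$Q{\left(L \right)} = 35$ ($Q{\left(L \right)} = \left(-7\right) \left(-5\right) = 35$)
$b{\left(g \right)} = -2 + g^{2} - g$ ($b{\left(g \right)} = -2 + \left(g^{2} - g\right) = -2 + g^{2} - g$)
$\sqrt{Q{\left(-16 \right)} + b{\left(-12 \right)}} = \sqrt{35 - \left(-10 - 144\right)} = \sqrt{35 + \left(-2 + 144 + 12\right)} = \sqrt{35 + 154} = \sqrt{189} = 3 \sqrt{21}$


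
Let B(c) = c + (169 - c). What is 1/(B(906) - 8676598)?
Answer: -1/8676429 ≈ -1.1525e-7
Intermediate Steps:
B(c) = 169
1/(B(906) - 8676598) = 1/(169 - 8676598) = 1/(-8676429) = -1/8676429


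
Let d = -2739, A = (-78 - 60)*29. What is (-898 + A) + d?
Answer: -7639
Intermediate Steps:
A = -4002 (A = -138*29 = -4002)
(-898 + A) + d = (-898 - 4002) - 2739 = -4900 - 2739 = -7639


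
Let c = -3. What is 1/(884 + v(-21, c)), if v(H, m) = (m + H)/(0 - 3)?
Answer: 1/892 ≈ 0.0011211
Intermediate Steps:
v(H, m) = -H/3 - m/3 (v(H, m) = (H + m)/(-3) = (H + m)*(-⅓) = -H/3 - m/3)
1/(884 + v(-21, c)) = 1/(884 + (-⅓*(-21) - ⅓*(-3))) = 1/(884 + (7 + 1)) = 1/(884 + 8) = 1/892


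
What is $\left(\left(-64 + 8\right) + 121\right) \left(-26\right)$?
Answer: $-1690$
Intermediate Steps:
$\left(\left(-64 + 8\right) + 121\right) \left(-26\right) = \left(-56 + 121\right) \left(-26\right) = 65 \left(-26\right) = -1690$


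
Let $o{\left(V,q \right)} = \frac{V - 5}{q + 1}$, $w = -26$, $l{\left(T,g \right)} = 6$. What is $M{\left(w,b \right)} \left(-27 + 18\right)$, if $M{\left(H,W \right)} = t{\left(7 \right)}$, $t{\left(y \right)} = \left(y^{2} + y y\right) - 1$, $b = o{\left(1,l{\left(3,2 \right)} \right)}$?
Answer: $-873$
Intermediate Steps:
$o{\left(V,q \right)} = \frac{-5 + V}{1 + q}$
$b = - \frac{4}{7}$ ($b = \frac{-5 + 1}{1 + 6} = \frac{1}{7} \left(-4\right) = - \frac{4}{7} \approx -0.57143$)
$t{\left(y \right)} = -1 + 2 y^{2}$ ($t{\left(y \right)} = \left(y^{2} + y^{2}\right) - 1 = 2 y^{2} - 1 = -1 + 2 y^{2}$)
$M{\left(H,W \right)} = 97$ ($M{\left(H,W \right)} = -1 + 2 \cdot 7^{2} = -1 + 2 \cdot 49 = -1 + 98 = 97$)
$M{\left(w,b \right)} \left(-27 + 18\right) = 97 \left(-27 + 18\right) = 97 \left(-9\right) = -873$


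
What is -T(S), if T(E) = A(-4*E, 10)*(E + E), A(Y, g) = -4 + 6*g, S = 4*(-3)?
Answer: 1344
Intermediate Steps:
S = -12
T(E) = 112*E (T(E) = (-4 + 6*10)*(E + E) = (-4 + 60)*(2*E) = 56*(2*E) = 112*E)
-T(S) = -112*(-12) = -1*(-1344) = 1344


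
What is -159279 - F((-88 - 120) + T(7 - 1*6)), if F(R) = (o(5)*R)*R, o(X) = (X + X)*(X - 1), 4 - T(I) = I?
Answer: -1840279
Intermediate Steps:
T(I) = 4 - I
o(X) = 2*X*(-1 + X) (o(X) = (2*X)*(-1 + X) = 2*X*(-1 + X))
F(R) = 40*R² (F(R) = ((2*5*(-1 + 5))*R)*R = ((2*5*4)*R)*R = (40*R)*R = 40*R²)
-159279 - F((-88 - 120) + T(7 - 1*6)) = -159279 - 40*((-88 - 120) + (4 - (7 - 1*6)))² = -159279 - 40*(-208 + (4 - (7 - 6)))² = -159279 - 40*(-208 + (4 - 1*1))² = -159279 - 40*(-208 + (4 - 1))² = -159279 - 40*(-208 + 3)² = -159279 - 40*(-205)² = -159279 - 40*42025 = -159279 - 1*1681000 = -159279 - 1681000 = -1840279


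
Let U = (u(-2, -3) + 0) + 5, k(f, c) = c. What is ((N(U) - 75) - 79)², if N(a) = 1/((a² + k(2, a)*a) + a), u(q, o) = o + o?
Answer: 23409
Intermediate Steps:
u(q, o) = 2*o
U = -1 (U = (2*(-3) + 0) + 5 = (-6 + 0) + 5 = -6 + 5 = -1)
N(a) = 1/(a + 2*a²) (N(a) = 1/((a² + a*a) + a) = 1/((a² + a²) + a) = 1/(2*a² + a) = 1/(a + 2*a²))
((N(U) - 75) - 79)² = ((1/((-1)*(1 + 2*(-1))) - 75) - 79)² = ((-1/(1 - 2) - 75) - 79)² = ((-1/(-1) - 75) - 79)² = ((-1*(-1) - 75) - 79)² = ((1 - 75) - 79)² = (-74 - 79)² = (-153)² = 23409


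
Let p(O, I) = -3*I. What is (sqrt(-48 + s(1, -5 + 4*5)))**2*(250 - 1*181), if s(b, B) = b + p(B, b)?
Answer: -3450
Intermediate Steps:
s(b, B) = -2*b (s(b, B) = b - 3*b = -2*b)
(sqrt(-48 + s(1, -5 + 4*5)))**2*(250 - 1*181) = (sqrt(-48 - 2*1))**2*(250 - 1*181) = (sqrt(-48 - 2))**2*(250 - 181) = (sqrt(-50))**2*69 = (5*I*sqrt(2))**2*69 = -50*69 = -3450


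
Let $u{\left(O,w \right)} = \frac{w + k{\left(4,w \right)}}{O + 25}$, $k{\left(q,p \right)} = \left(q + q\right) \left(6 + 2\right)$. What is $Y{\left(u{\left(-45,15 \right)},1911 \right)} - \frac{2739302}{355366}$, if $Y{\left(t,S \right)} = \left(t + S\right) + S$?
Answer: $\frac{13540658543}{3553660} \approx 3810.3$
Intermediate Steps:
$k{\left(q,p \right)} = 16 q$ ($k{\left(q,p \right)} = 2 q 8 = 16 q$)
$u{\left(O,w \right)} = \frac{64 + w}{25 + O}$ ($u{\left(O,w \right)} = \frac{w + 16 \cdot 4}{O + 25} = \frac{w + 64}{25 + O} = \frac{64 + w}{25 + O}$)
$Y{\left(t,S \right)} = t + 2 S$ ($Y{\left(t,S \right)} = \left(S + t\right) + S = t + 2 S$)
$Y{\left(u{\left(-45,15 \right)},1911 \right)} - \frac{2739302}{355366} = \left(\frac{64 + 15}{25 - 45} + 2 \cdot 1911\right) - \frac{2739302}{355366} = \left(\frac{1}{-20} \cdot 79 + 3822\right) - 2739302 \cdot \frac{1}{355366} = \left(\left(- \frac{1}{20}\right) 79 + 3822\right) - \frac{1369651}{177683} = \left(- \frac{79}{20} + 3822\right) - \frac{1369651}{177683} = \frac{76361}{20} - \frac{1369651}{177683} = \frac{13540658543}{3553660}$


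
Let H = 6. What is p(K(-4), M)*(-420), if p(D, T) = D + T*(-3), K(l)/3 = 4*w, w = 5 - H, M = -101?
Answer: -122220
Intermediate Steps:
w = -1 (w = 5 - 1*6 = 5 - 6 = -1)
K(l) = -12 (K(l) = 3*(4*(-1)) = 3*(-4) = -12)
p(D, T) = D - 3*T
p(K(-4), M)*(-420) = (-12 - 3*(-101))*(-420) = (-12 + 303)*(-420) = 291*(-420) = -122220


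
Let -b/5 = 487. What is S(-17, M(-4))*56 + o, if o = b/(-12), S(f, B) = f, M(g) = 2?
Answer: -8989/12 ≈ -749.08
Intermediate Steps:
b = -2435 (b = -5*487 = -2435)
o = 2435/12 (o = -2435/(-12) = -2435*(-1/12) = 2435/12 ≈ 202.92)
S(-17, M(-4))*56 + o = -17*56 + 2435/12 = -952 + 2435/12 = -8989/12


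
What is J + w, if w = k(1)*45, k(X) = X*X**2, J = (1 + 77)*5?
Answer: 435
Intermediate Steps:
J = 390 (J = 78*5 = 390)
k(X) = X**3
w = 45 (w = 1**3*45 = 1*45 = 45)
J + w = 390 + 45 = 435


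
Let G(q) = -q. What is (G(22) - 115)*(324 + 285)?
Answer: -83433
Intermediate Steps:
(G(22) - 115)*(324 + 285) = (-1*22 - 115)*(324 + 285) = (-22 - 115)*609 = -137*609 = -83433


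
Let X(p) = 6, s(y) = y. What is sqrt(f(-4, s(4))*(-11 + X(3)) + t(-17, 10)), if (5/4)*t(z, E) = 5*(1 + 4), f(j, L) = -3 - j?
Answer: sqrt(15) ≈ 3.8730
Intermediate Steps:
t(z, E) = 20 (t(z, E) = 4*(5*(1 + 4))/5 = 4*(5*5)/5 = (4/5)*25 = 20)
sqrt(f(-4, s(4))*(-11 + X(3)) + t(-17, 10)) = sqrt((-3 - 1*(-4))*(-11 + 6) + 20) = sqrt((-3 + 4)*(-5) + 20) = sqrt(1*(-5) + 20) = sqrt(-5 + 20) = sqrt(15)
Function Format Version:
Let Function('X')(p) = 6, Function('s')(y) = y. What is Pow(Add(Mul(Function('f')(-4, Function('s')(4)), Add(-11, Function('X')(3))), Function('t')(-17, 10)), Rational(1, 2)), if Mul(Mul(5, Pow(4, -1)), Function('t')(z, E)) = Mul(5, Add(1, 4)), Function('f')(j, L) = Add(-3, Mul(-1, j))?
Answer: Pow(15, Rational(1, 2)) ≈ 3.8730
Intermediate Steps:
Function('t')(z, E) = 20 (Function('t')(z, E) = Mul(Rational(4, 5), Mul(5, Add(1, 4))) = Mul(Rational(4, 5), Mul(5, 5)) = Mul(Rational(4, 5), 25) = 20)
Pow(Add(Mul(Function('f')(-4, Function('s')(4)), Add(-11, Function('X')(3))), Function('t')(-17, 10)), Rational(1, 2)) = Pow(Add(Mul(Add(-3, Mul(-1, -4)), Add(-11, 6)), 20), Rational(1, 2)) = Pow(Add(Mul(Add(-3, 4), -5), 20), Rational(1, 2)) = Pow(Add(Mul(1, -5), 20), Rational(1, 2)) = Pow(Add(-5, 20), Rational(1, 2)) = Pow(15, Rational(1, 2))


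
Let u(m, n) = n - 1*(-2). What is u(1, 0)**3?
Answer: 8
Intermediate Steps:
u(m, n) = 2 + n (u(m, n) = n + 2 = 2 + n)
u(1, 0)**3 = (2 + 0)**3 = 2**3 = 8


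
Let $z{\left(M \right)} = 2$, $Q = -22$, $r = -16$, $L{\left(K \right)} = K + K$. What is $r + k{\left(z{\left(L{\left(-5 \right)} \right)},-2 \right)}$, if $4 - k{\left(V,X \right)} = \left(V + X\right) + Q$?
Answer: $10$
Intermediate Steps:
$L{\left(K \right)} = 2 K$
$k{\left(V,X \right)} = 26 - V - X$ ($k{\left(V,X \right)} = 4 - \left(\left(V + X\right) - 22\right) = 4 - \left(-22 + V + X\right) = 26 - V - X$)
$r + k{\left(z{\left(L{\left(-5 \right)} \right)},-2 \right)} = -16 - -26 = -16 + \left(26 - 2 + 2\right) = -16 + 26 = 10$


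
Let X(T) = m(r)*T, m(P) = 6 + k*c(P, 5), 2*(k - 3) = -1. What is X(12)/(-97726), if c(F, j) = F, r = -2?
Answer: -6/48863 ≈ -0.00012279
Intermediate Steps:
k = 5/2 (k = 3 + (1/2)*(-1) = 3 - 1/2 = 5/2 ≈ 2.5000)
m(P) = 6 + 5*P/2
X(T) = T (X(T) = (6 + (5/2)*(-2))*T = (6 - 5)*T = 1*T = T)
X(12)/(-97726) = 12/(-97726) = 12*(-1/97726) = -6/48863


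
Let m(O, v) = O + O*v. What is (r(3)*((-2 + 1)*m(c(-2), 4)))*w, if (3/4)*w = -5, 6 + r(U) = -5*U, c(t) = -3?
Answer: 2100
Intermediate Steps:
r(U) = -6 - 5*U
w = -20/3 (w = (4/3)*(-5) = -20/3 ≈ -6.6667)
(r(3)*((-2 + 1)*m(c(-2), 4)))*w = ((-6 - 5*3)*((-2 + 1)*(-3*(1 + 4))))*(-20/3) = ((-6 - 15)*(-(-3)*5))*(-20/3) = -(-21)*(-15)*(-20/3) = -21*15*(-20/3) = -315*(-20/3) = 2100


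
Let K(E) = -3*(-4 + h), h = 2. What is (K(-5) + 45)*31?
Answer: 1581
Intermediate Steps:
K(E) = 6 (K(E) = -3*(-4 + 2) = -3*(-2) = 6)
(K(-5) + 45)*31 = (6 + 45)*31 = 51*31 = 1581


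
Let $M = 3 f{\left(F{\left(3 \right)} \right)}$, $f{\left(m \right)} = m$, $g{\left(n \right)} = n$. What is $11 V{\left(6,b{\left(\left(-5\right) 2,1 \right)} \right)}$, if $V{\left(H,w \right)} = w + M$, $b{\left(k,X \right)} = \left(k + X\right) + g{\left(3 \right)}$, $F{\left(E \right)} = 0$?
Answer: $-66$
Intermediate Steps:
$b{\left(k,X \right)} = 3 + X + k$ ($b{\left(k,X \right)} = \left(k + X\right) + 3 = \left(X + k\right) + 3 = 3 + X + k$)
$M = 0$ ($M = 3 \cdot 0 = 0$)
$V{\left(H,w \right)} = w$ ($V{\left(H,w \right)} = w + 0 = w$)
$11 V{\left(6,b{\left(\left(-5\right) 2,1 \right)} \right)} = 11 \left(3 + 1 - 10\right) = 11 \left(-6\right) = -66$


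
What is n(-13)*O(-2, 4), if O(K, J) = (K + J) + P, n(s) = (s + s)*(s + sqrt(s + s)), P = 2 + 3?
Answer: 2366 - 182*I*sqrt(26) ≈ 2366.0 - 928.02*I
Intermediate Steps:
P = 5
n(s) = 2*s*(s + sqrt(2)*sqrt(s)) (n(s) = (2*s)*(s + sqrt(2*s)) = (2*s)*(s + sqrt(2)*sqrt(s)) = 2*s*(s + sqrt(2)*sqrt(s)))
O(K, J) = 5 + J + K (O(K, J) = (K + J) + 5 = (J + K) + 5 = 5 + J + K)
n(-13)*O(-2, 4) = (2*(-13)**2 + 2*sqrt(2)*(-13)**(3/2))*(5 + 4 - 2) = (2*169 + 2*sqrt(2)*(-13*I*sqrt(13)))*7 = (338 - 26*I*sqrt(26))*7 = 2366 - 182*I*sqrt(26)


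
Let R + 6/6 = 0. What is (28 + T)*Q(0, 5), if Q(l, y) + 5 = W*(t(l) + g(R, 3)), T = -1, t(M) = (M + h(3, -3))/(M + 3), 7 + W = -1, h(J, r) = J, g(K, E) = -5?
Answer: 729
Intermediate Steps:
R = -1 (R = -1 + 0 = -1)
W = -8 (W = -7 - 1 = -8)
t(M) = 1 (t(M) = (M + 3)/(M + 3) = (3 + M)/(3 + M) = 1)
Q(l, y) = 27 (Q(l, y) = -5 - 8*(1 - 5) = -5 - 8*(-4) = -5 + 32 = 27)
(28 + T)*Q(0, 5) = (28 - 1)*27 = 27*27 = 729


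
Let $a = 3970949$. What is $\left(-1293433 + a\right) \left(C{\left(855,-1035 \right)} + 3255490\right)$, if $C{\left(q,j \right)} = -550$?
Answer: $8715153929040$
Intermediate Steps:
$\left(-1293433 + a\right) \left(C{\left(855,-1035 \right)} + 3255490\right) = \left(-1293433 + 3970949\right) \left(-550 + 3255490\right) = 2677516 \cdot 3254940 = 8715153929040$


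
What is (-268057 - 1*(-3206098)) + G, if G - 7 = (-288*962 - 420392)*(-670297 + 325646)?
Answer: 240379088696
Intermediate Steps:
G = 240376150655 (G = 7 + (-288*962 - 420392)*(-670297 + 325646) = 7 + (-277056 - 420392)*(-344651) = 7 - 697448*(-344651) = 7 + 240376150648 = 240376150655)
(-268057 - 1*(-3206098)) + G = (-268057 - 1*(-3206098)) + 240376150655 = (-268057 + 3206098) + 240376150655 = 2938041 + 240376150655 = 240379088696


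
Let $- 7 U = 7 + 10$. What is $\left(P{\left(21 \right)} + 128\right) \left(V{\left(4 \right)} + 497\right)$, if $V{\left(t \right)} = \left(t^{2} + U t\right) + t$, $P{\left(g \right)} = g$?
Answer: $\frac{529099}{7} \approx 75586.0$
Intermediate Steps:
$U = - \frac{17}{7}$ ($U = - \frac{7 + 10}{7} = \left(- \frac{1}{7}\right) 17 = - \frac{17}{7} \approx -2.4286$)
$V{\left(t \right)} = t^{2} - \frac{10 t}{7}$ ($V{\left(t \right)} = \left(t^{2} - \frac{17 t}{7}\right) + t = t^{2} - \frac{10 t}{7}$)
$\left(P{\left(21 \right)} + 128\right) \left(V{\left(4 \right)} + 497\right) = \left(21 + 128\right) \left(\frac{1}{7} \cdot 4 \left(-10 + 7 \cdot 4\right) + 497\right) = 149 \left(\frac{1}{7} \cdot 4 \left(-10 + 28\right) + 497\right) = 149 \left(\frac{1}{7} \cdot 4 \cdot 18 + 497\right) = 149 \left(\frac{72}{7} + 497\right) = 149 \cdot \frac{3551}{7} = \frac{529099}{7}$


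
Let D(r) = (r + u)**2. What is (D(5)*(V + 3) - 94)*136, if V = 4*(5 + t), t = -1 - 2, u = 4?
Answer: 108392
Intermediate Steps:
t = -3
V = 8 (V = 4*(5 - 3) = 4*2 = 8)
D(r) = (4 + r)**2 (D(r) = (r + 4)**2 = (4 + r)**2)
(D(5)*(V + 3) - 94)*136 = ((4 + 5)**2*(8 + 3) - 94)*136 = (9**2*11 - 94)*136 = (81*11 - 94)*136 = (891 - 94)*136 = 797*136 = 108392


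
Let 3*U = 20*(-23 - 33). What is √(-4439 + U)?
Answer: I*√43311/3 ≈ 69.371*I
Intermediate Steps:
U = -1120/3 (U = (20*(-23 - 33))/3 = (20*(-56))/3 = (⅓)*(-1120) = -1120/3 ≈ -373.33)
√(-4439 + U) = √(-4439 - 1120/3) = √(-14437/3) = I*√43311/3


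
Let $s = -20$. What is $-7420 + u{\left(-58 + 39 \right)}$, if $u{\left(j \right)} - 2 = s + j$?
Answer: $-7457$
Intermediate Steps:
$u{\left(j \right)} = -18 + j$ ($u{\left(j \right)} = 2 + \left(-20 + j\right) = -18 + j$)
$-7420 + u{\left(-58 + 39 \right)} = -7420 + \left(-18 + \left(-58 + 39\right)\right) = -7420 - 37 = -7457$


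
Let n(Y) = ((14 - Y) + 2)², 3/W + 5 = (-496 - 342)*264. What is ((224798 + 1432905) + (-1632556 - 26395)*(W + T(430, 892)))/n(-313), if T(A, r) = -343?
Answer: 126255070654205/23946914117 ≈ 5272.3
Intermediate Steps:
W = -3/221237 (W = 3/(-5 + (-496 - 342)*264) = 3/(-5 - 838*264) = 3/(-5 - 221232) = 3/(-221237) = 3*(-1/221237) = -3/221237 ≈ -1.3560e-5)
n(Y) = (16 - Y)²
((224798 + 1432905) + (-1632556 - 26395)*(W + T(430, 892)))/n(-313) = ((224798 + 1432905) + (-1632556 - 26395)*(-3/221237 - 343))/((-16 - 313)²) = (1657703 - 1658951*(-75884294/221237))/((-329)²) = (1657703 + 125888325415594/221237)/108241 = (126255070654205/221237)*(1/108241) = 126255070654205/23946914117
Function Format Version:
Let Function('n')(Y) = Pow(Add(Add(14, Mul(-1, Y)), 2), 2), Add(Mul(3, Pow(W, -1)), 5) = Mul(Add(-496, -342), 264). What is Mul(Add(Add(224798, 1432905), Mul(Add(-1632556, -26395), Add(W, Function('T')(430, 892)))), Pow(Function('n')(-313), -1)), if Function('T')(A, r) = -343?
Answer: Rational(126255070654205, 23946914117) ≈ 5272.3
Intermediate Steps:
W = Rational(-3, 221237) (W = Mul(3, Pow(Add(-5, Mul(Add(-496, -342), 264)), -1)) = Mul(3, Pow(Add(-5, Mul(-838, 264)), -1)) = Mul(3, Pow(Add(-5, -221232), -1)) = Mul(3, Pow(-221237, -1)) = Mul(3, Rational(-1, 221237)) = Rational(-3, 221237) ≈ -1.3560e-5)
Function('n')(Y) = Pow(Add(16, Mul(-1, Y)), 2)
Mul(Add(Add(224798, 1432905), Mul(Add(-1632556, -26395), Add(W, Function('T')(430, 892)))), Pow(Function('n')(-313), -1)) = Mul(Add(Add(224798, 1432905), Mul(Add(-1632556, -26395), Add(Rational(-3, 221237), -343))), Pow(Pow(Add(-16, -313), 2), -1)) = Mul(Add(1657703, Mul(-1658951, Rational(-75884294, 221237))), Pow(Pow(-329, 2), -1)) = Mul(Add(1657703, Rational(125888325415594, 221237)), Pow(108241, -1)) = Mul(Rational(126255070654205, 221237), Rational(1, 108241)) = Rational(126255070654205, 23946914117)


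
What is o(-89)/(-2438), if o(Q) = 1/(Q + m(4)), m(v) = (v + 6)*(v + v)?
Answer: 1/21942 ≈ 4.5575e-5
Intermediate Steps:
m(v) = 2*v*(6 + v) (m(v) = (6 + v)*(2*v) = 2*v*(6 + v))
o(Q) = 1/(80 + Q) (o(Q) = 1/(Q + 2*4*(6 + 4)) = 1/(Q + 2*4*10) = 1/(Q + 80) = 1/(80 + Q))
o(-89)/(-2438) = 1/((80 - 89)*(-2438)) = -1/2438/(-9) = -1/9*(-1/2438) = 1/21942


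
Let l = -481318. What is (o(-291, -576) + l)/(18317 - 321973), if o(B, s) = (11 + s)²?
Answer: 162093/303656 ≈ 0.53380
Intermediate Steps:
(o(-291, -576) + l)/(18317 - 321973) = ((11 - 576)² - 481318)/(18317 - 321973) = ((-565)² - 481318)/(-303656) = (319225 - 481318)*(-1/303656) = -162093*(-1/303656) = 162093/303656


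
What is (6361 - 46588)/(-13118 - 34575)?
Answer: 40227/47693 ≈ 0.84346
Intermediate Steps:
(6361 - 46588)/(-13118 - 34575) = -40227/(-47693) = -40227*(-1/47693) = 40227/47693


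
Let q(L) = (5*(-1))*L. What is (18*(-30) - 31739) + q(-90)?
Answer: -31829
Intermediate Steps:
q(L) = -5*L
(18*(-30) - 31739) + q(-90) = (18*(-30) - 31739) - 5*(-90) = (-540 - 31739) + 450 = -32279 + 450 = -31829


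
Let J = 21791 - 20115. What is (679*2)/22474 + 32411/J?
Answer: 365340411/18833212 ≈ 19.399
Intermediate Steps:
J = 1676
(679*2)/22474 + 32411/J = (679*2)/22474 + 32411/1676 = 1358*(1/22474) + 32411*(1/1676) = 679/11237 + 32411/1676 = 365340411/18833212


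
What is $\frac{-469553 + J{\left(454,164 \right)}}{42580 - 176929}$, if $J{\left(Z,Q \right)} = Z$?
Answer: $\frac{469099}{134349} \approx 3.4916$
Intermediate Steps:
$\frac{-469553 + J{\left(454,164 \right)}}{42580 - 176929} = \frac{-469553 + 454}{42580 - 176929} = - \frac{469099}{-134349} = \left(-469099\right) \left(- \frac{1}{134349}\right) = \frac{469099}{134349}$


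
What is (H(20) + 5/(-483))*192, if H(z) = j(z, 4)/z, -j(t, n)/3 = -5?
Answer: 22864/161 ≈ 142.01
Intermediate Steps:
j(t, n) = 15 (j(t, n) = -3*(-5) = 15)
H(z) = 15/z
(H(20) + 5/(-483))*192 = (15/20 + 5/(-483))*192 = (15*(1/20) + 5*(-1/483))*192 = (¾ - 5/483)*192 = (1429/1932)*192 = 22864/161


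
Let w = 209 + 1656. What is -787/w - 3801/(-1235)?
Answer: 1223384/460655 ≈ 2.6558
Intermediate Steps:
w = 1865
-787/w - 3801/(-1235) = -787/1865 - 3801/(-1235) = -787*1/1865 - 3801*(-1/1235) = -787/1865 + 3801/1235 = 1223384/460655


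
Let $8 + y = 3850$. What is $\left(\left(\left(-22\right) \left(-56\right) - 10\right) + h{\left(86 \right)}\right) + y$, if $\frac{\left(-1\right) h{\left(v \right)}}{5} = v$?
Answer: $4634$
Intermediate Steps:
$h{\left(v \right)} = - 5 v$
$y = 3842$ ($y = -8 + 3850 = 3842$)
$\left(\left(\left(-22\right) \left(-56\right) - 10\right) + h{\left(86 \right)}\right) + y = \left(\left(\left(-22\right) \left(-56\right) - 10\right) - 430\right) + 3842 = \left(\left(1232 - 10\right) - 430\right) + 3842 = \left(1222 - 430\right) + 3842 = 792 + 3842 = 4634$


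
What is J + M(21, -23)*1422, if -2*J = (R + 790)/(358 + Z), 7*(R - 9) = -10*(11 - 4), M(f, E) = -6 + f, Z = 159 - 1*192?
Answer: 13863711/650 ≈ 21329.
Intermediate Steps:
Z = -33 (Z = 159 - 192 = -33)
R = -1 (R = 9 + (-10*(11 - 4))/7 = 9 + (-10*7)/7 = 9 + (1/7)*(-70) = 9 - 10 = -1)
J = -789/650 (J = -(-1 + 790)/(2*(358 - 33)) = -789/(2*325) = -1/2*789/325 = -789/650 ≈ -1.2138)
J + M(21, -23)*1422 = -789/650 + (-6 + 21)*1422 = -789/650 + 15*1422 = -789/650 + 21330 = 13863711/650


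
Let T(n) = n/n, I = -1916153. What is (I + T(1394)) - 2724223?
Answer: -4640375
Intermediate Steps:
T(n) = 1
(I + T(1394)) - 2724223 = (-1916153 + 1) - 2724223 = -1916152 - 2724223 = -4640375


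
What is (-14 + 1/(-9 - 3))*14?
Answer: -1183/6 ≈ -197.17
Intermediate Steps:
(-14 + 1/(-9 - 3))*14 = (-14 + 1/(-12))*14 = (-14 - 1/12)*14 = -169/12*14 = -1183/6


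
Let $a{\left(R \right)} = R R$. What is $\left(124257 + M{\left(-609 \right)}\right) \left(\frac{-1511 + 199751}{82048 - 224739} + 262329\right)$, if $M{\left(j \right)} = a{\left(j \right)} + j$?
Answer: $\frac{18511105231339371}{142691} \approx 1.2973 \cdot 10^{11}$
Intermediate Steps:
$a{\left(R \right)} = R^{2}$
$M{\left(j \right)} = j + j^{2}$ ($M{\left(j \right)} = j^{2} + j = j + j^{2}$)
$\left(124257 + M{\left(-609 \right)}\right) \left(\frac{-1511 + 199751}{82048 - 224739} + 262329\right) = \left(124257 - 609 \left(1 - 609\right)\right) \left(\frac{-1511 + 199751}{82048 - 224739} + 262329\right) = \left(124257 - -370272\right) \left(\frac{198240}{-142691} + 262329\right) = \left(124257 + 370272\right) \left(198240 \left(- \frac{1}{142691}\right) + 262329\right) = 494529 \left(- \frac{198240}{142691} + 262329\right) = 494529 \cdot \frac{37431789099}{142691} = \frac{18511105231339371}{142691}$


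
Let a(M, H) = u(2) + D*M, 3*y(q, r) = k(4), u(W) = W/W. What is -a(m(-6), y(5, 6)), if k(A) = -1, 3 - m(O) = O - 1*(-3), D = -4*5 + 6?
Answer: 83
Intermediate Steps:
u(W) = 1
D = -14 (D = -20 + 6 = -14)
m(O) = -O (m(O) = 3 - (O - 1*(-3)) = 3 - (O + 3) = 3 - (3 + O) = 3 + (-3 - O) = -O)
y(q, r) = -1/3 (y(q, r) = (1/3)*(-1) = -1/3)
a(M, H) = 1 - 14*M
-a(m(-6), y(5, 6)) = -(1 - (-14)*(-6)) = -(1 - 14*6) = -(1 - 84) = -1*(-83) = 83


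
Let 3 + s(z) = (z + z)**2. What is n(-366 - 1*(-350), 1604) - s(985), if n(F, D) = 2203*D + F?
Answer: -347301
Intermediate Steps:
n(F, D) = F + 2203*D
s(z) = -3 + 4*z**2 (s(z) = -3 + (z + z)**2 = -3 + (2*z)**2 = -3 + 4*z**2)
n(-366 - 1*(-350), 1604) - s(985) = ((-366 - 1*(-350)) + 2203*1604) - (-3 + 4*985**2) = ((-366 + 350) + 3533612) - (-3 + 4*970225) = (-16 + 3533612) - (-3 + 3880900) = 3533596 - 1*3880897 = 3533596 - 3880897 = -347301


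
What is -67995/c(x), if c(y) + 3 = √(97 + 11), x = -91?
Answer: -22665/11 - 45330*√3/11 ≈ -9198.1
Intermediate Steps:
c(y) = -3 + 6*√3 (c(y) = -3 + √(97 + 11) = -3 + √108 = -3 + 6*√3)
-67995/c(x) = -67995/(-3 + 6*√3)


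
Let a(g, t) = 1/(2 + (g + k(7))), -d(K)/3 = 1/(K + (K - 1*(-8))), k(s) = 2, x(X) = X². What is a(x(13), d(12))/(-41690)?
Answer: -1/7212370 ≈ -1.3865e-7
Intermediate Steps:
d(K) = -3/(8 + 2*K) (d(K) = -3/(K + (K - 1*(-8))) = -3/(K + (K + 8)) = -3/(K + (8 + K)) = -3/(8 + 2*K))
a(g, t) = 1/(4 + g) (a(g, t) = 1/(2 + (g + 2)) = 1/(2 + (2 + g)) = 1/(4 + g))
a(x(13), d(12))/(-41690) = 1/((4 + 13²)*(-41690)) = -1/41690/(4 + 169) = -1/41690/173 = (1/173)*(-1/41690) = -1/7212370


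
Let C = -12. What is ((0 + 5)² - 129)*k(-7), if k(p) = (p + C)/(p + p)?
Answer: -988/7 ≈ -141.14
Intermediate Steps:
k(p) = (-12 + p)/(2*p) (k(p) = (p - 12)/(p + p) = (-12 + p)/((2*p)) = (-12 + p)*(1/(2*p)) = (-12 + p)/(2*p))
((0 + 5)² - 129)*k(-7) = ((0 + 5)² - 129)*((½)*(-12 - 7)/(-7)) = (5² - 129)*((½)*(-⅐)*(-19)) = (25 - 129)*(19/14) = -104*19/14 = -988/7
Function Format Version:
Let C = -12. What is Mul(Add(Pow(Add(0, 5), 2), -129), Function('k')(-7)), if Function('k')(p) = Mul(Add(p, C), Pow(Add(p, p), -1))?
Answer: Rational(-988, 7) ≈ -141.14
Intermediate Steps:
Function('k')(p) = Mul(Rational(1, 2), Pow(p, -1), Add(-12, p)) (Function('k')(p) = Mul(Add(p, -12), Pow(Add(p, p), -1)) = Mul(Add(-12, p), Pow(Mul(2, p), -1)) = Mul(Add(-12, p), Mul(Rational(1, 2), Pow(p, -1))) = Mul(Rational(1, 2), Pow(p, -1), Add(-12, p)))
Mul(Add(Pow(Add(0, 5), 2), -129), Function('k')(-7)) = Mul(Add(Pow(Add(0, 5), 2), -129), Mul(Rational(1, 2), Pow(-7, -1), Add(-12, -7))) = Mul(Add(Pow(5, 2), -129), Mul(Rational(1, 2), Rational(-1, 7), -19)) = Mul(Add(25, -129), Rational(19, 14)) = Mul(-104, Rational(19, 14)) = Rational(-988, 7)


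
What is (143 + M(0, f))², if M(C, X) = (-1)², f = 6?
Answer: 20736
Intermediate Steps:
M(C, X) = 1
(143 + M(0, f))² = (143 + 1)² = 144² = 20736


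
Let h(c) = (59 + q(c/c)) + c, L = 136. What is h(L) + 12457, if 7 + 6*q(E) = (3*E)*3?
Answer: 37957/3 ≈ 12652.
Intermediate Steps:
q(E) = -7/6 + 3*E/2 (q(E) = -7/6 + ((3*E)*3)/6 = -7/6 + (9*E)/6 = -7/6 + 3*E/2)
h(c) = 178/3 + c (h(c) = (59 + (-7/6 + 3*(c/c)/2)) + c = (59 + (-7/6 + (3/2)*1)) + c = (59 + (-7/6 + 3/2)) + c = (59 + ⅓) + c = 178/3 + c)
h(L) + 12457 = (178/3 + 136) + 12457 = 586/3 + 12457 = 37957/3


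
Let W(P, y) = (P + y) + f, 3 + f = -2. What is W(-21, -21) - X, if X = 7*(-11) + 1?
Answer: 29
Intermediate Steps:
f = -5 (f = -3 - 2 = -5)
W(P, y) = -5 + P + y (W(P, y) = (P + y) - 5 = -5 + P + y)
X = -76 (X = -77 + 1 = -76)
W(-21, -21) - X = (-5 - 21 - 21) - 1*(-76) = -47 + 76 = 29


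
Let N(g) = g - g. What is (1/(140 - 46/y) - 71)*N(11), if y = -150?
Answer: 0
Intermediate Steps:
N(g) = 0
(1/(140 - 46/y) - 71)*N(11) = (1/(140 - 46/(-150)) - 71)*0 = (1/(140 - 46*(-1/150)) - 71)*0 = (1/(140 + 23/75) - 71)*0 = (1/(10523/75) - 71)*0 = (75/10523 - 71)*0 = -747058/10523*0 = 0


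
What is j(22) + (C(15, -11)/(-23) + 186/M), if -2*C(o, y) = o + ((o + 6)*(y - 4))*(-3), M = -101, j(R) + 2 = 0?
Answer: 39556/2323 ≈ 17.028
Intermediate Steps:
j(R) = -2 (j(R) = -2 + 0 = -2)
C(o, y) = -o/2 + 3*(-4 + y)*(6 + o)/2 (C(o, y) = -(o + ((o + 6)*(y - 4))*(-3))/2 = -(o + ((6 + o)*(-4 + y))*(-3))/2 = -(o + ((-4 + y)*(6 + o))*(-3))/2 = -(o - 3*(-4 + y)*(6 + o))/2 = -o/2 + 3*(-4 + y)*(6 + o)/2)
j(22) + (C(15, -11)/(-23) + 186/M) = -2 + ((-36 + 9*(-11) - 13/2*15 + (3/2)*15*(-11))/(-23) + 186/(-101)) = -2 + ((-36 - 99 - 195/2 - 495/2)*(-1/23) + 186*(-1/101)) = -2 + (-480*(-1/23) - 186/101) = -2 + (480/23 - 186/101) = -2 + 44202/2323 = 39556/2323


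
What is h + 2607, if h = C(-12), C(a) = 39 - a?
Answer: 2658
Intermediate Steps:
h = 51 (h = 39 - 1*(-12) = 39 + 12 = 51)
h + 2607 = 51 + 2607 = 2658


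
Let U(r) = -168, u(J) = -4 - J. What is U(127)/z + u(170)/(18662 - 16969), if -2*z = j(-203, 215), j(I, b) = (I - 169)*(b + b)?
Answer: -1183412/11283845 ≈ -0.10488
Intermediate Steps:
j(I, b) = 2*b*(-169 + I) (j(I, b) = (-169 + I)*(2*b) = 2*b*(-169 + I))
z = 79980 (z = -215*(-169 - 203) = -215*(-372) = -½*(-159960) = 79980)
U(127)/z + u(170)/(18662 - 16969) = -168/79980 + (-4 - 1*170)/(18662 - 16969) = -168*1/79980 + (-4 - 170)/1693 = -14/6665 - 174*1/1693 = -14/6665 - 174/1693 = -1183412/11283845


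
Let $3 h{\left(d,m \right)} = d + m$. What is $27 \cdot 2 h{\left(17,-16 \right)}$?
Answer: $18$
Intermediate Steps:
$h{\left(d,m \right)} = \frac{d}{3} + \frac{m}{3}$ ($h{\left(d,m \right)} = \frac{d + m}{3} = \frac{d}{3} + \frac{m}{3}$)
$27 \cdot 2 h{\left(17,-16 \right)} = 27 \cdot 2 \left(\frac{1}{3} \cdot 17 + \frac{1}{3} \left(-16\right)\right) = 27 \cdot 2 \left(\frac{17}{3} - \frac{16}{3}\right) = 27 \cdot 2 \cdot \frac{1}{3} = 27 \cdot \frac{2}{3} = 18$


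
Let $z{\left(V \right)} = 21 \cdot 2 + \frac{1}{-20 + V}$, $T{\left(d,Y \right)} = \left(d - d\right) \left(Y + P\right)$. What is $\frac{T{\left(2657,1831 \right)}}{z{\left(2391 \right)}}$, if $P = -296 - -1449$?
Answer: $0$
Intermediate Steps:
$P = 1153$ ($P = -296 + 1449 = 1153$)
$T{\left(d,Y \right)} = 0$ ($T{\left(d,Y \right)} = \left(d - d\right) \left(Y + 1153\right) = 0 \left(1153 + Y\right) = 0$)
$z{\left(V \right)} = 42 + \frac{1}{-20 + V}$
$\frac{T{\left(2657,1831 \right)}}{z{\left(2391 \right)}} = \frac{0}{\frac{1}{-20 + 2391} \left(-839 + 42 \cdot 2391\right)} = \frac{0}{\frac{1}{2371} \left(-839 + 100422\right)} = \frac{0}{\frac{1}{2371} \cdot 99583} = \frac{0}{\frac{99583}{2371}} = 0 \cdot \frac{2371}{99583} = 0$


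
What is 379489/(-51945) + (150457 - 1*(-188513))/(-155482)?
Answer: -38305752674/4038256245 ≈ -9.4857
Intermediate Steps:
379489/(-51945) + (150457 - 1*(-188513))/(-155482) = 379489*(-1/51945) + (150457 + 188513)*(-1/155482) = -379489/51945 + 338970*(-1/155482) = -379489/51945 - 169485/77741 = -38305752674/4038256245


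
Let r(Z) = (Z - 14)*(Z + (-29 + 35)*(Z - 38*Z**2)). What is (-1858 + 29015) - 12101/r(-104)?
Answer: 7904847816075/291079568 ≈ 27157.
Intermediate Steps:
r(Z) = (-14 + Z)*(-228*Z**2 + 7*Z) (r(Z) = (-14 + Z)*(Z + 6*(Z - 38*Z**2)) = (-14 + Z)*(Z + (-228*Z**2 + 6*Z)) = (-14 + Z)*(-228*Z**2 + 7*Z))
(-1858 + 29015) - 12101/r(-104) = (-1858 + 29015) - 12101*(-1/(104*(-98 - 228*(-104)**2 + 3199*(-104)))) = 27157 - 12101*(-1/(104*(-98 - 228*10816 - 332696))) = 27157 - 12101*(-1/(104*(-98 - 2466048 - 332696))) = 27157 - 12101/((-104*(-2798842))) = 27157 - 12101/291079568 = 7904847816075/291079568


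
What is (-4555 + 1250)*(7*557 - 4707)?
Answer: 2670440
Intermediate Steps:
(-4555 + 1250)*(7*557 - 4707) = -3305*(3899 - 4707) = -3305*(-808) = 2670440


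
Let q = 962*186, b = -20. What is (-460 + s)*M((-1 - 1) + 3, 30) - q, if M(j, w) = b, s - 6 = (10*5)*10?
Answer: -179852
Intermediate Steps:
s = 506 (s = 6 + (10*5)*10 = 6 + 50*10 = 6 + 500 = 506)
M(j, w) = -20
q = 178932
(-460 + s)*M((-1 - 1) + 3, 30) - q = (-460 + 506)*(-20) - 1*178932 = 46*(-20) - 178932 = -920 - 178932 = -179852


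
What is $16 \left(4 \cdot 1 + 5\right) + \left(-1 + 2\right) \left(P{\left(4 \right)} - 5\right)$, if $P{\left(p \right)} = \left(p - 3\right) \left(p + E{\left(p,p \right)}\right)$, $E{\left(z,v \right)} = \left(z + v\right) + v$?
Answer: $155$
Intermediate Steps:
$E{\left(z,v \right)} = z + 2 v$ ($E{\left(z,v \right)} = \left(v + z\right) + v = z + 2 v$)
$P{\left(p \right)} = 4 p \left(-3 + p\right)$ ($P{\left(p \right)} = \left(p - 3\right) \left(p + \left(p + 2 p\right)\right) = \left(-3 + p\right) \left(p + 3 p\right) = \left(-3 + p\right) 4 p = 4 p \left(-3 + p\right)$)
$16 \left(4 \cdot 1 + 5\right) + \left(-1 + 2\right) \left(P{\left(4 \right)} - 5\right) = 16 \left(4 \cdot 1 + 5\right) + \left(-1 + 2\right) \left(4 \cdot 4 \left(-3 + 4\right) - 5\right) = 16 \left(4 + 5\right) + 1 \left(4 \cdot 4 \cdot 1 - 5\right) = 16 \cdot 9 + 1 \left(16 - 5\right) = 144 + 1 \cdot 11 = 144 + 11 = 155$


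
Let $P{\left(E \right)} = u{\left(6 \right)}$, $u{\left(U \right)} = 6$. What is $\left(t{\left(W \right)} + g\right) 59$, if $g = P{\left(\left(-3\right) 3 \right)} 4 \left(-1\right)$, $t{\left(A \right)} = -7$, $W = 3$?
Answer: $-1829$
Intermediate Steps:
$P{\left(E \right)} = 6$
$g = -24$ ($g = 6 \cdot 4 \left(-1\right) = 6 \left(-4\right) = -24$)
$\left(t{\left(W \right)} + g\right) 59 = \left(-7 - 24\right) 59 = \left(-31\right) 59 = -1829$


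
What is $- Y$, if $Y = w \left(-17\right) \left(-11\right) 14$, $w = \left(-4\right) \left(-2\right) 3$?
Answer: $-62832$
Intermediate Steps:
$w = 24$ ($w = 8 \cdot 3 = 24$)
$Y = 62832$ ($Y = 24 \left(-17\right) \left(-11\right) 14 = 24 \cdot 187 \cdot 14 = 24 \cdot 2618 = 62832$)
$- Y = \left(-1\right) 62832 = -62832$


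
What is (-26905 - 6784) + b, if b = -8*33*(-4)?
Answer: -32633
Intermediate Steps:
b = 1056 (b = -264*(-4) = 1056)
(-26905 - 6784) + b = (-26905 - 6784) + 1056 = -33689 + 1056 = -32633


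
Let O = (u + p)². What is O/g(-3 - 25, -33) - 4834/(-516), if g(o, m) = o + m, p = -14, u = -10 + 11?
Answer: 103835/15738 ≈ 6.5977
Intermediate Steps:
u = 1
g(o, m) = m + o
O = 169 (O = (1 - 14)² = (-13)² = 169)
O/g(-3 - 25, -33) - 4834/(-516) = 169/(-33 + (-3 - 25)) - 4834/(-516) = 169/(-33 - 28) - 4834*(-1/516) = 169/(-61) + 2417/258 = 169*(-1/61) + 2417/258 = -169/61 + 2417/258 = 103835/15738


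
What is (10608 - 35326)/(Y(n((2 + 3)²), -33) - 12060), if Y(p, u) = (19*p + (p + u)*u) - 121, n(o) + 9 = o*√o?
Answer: 727/374 ≈ 1.9438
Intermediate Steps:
n(o) = -9 + o^(3/2) (n(o) = -9 + o*√o = -9 + o^(3/2))
Y(p, u) = -121 + 19*p + u*(p + u) (Y(p, u) = (19*p + u*(p + u)) - 121 = -121 + 19*p + u*(p + u))
(10608 - 35326)/(Y(n((2 + 3)²), -33) - 12060) = (10608 - 35326)/((-121 + (-33)² + 19*(-9 + ((2 + 3)²)^(3/2)) + (-9 + ((2 + 3)²)^(3/2))*(-33)) - 12060) = -24718/((-121 + 1089 + 19*(-9 + (5²)^(3/2)) + (-9 + (5²)^(3/2))*(-33)) - 12060) = -24718/((-121 + 1089 + 19*(-9 + 25^(3/2)) + (-9 + 25^(3/2))*(-33)) - 12060) = -24718/((-121 + 1089 + 19*(-9 + 125) + (-9 + 125)*(-33)) - 12060) = -24718/((-121 + 1089 + 19*116 + 116*(-33)) - 12060) = -24718/((-121 + 1089 + 2204 - 3828) - 12060) = -24718/(-656 - 12060) = -24718/(-12716) = -24718*(-1/12716) = 727/374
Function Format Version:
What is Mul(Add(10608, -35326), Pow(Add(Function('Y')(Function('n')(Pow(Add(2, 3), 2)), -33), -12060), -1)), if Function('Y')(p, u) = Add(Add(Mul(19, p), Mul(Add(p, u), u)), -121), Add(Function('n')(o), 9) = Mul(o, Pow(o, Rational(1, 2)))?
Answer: Rational(727, 374) ≈ 1.9438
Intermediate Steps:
Function('n')(o) = Add(-9, Pow(o, Rational(3, 2))) (Function('n')(o) = Add(-9, Mul(o, Pow(o, Rational(1, 2)))) = Add(-9, Pow(o, Rational(3, 2))))
Function('Y')(p, u) = Add(-121, Mul(19, p), Mul(u, Add(p, u))) (Function('Y')(p, u) = Add(Add(Mul(19, p), Mul(u, Add(p, u))), -121) = Add(-121, Mul(19, p), Mul(u, Add(p, u))))
Mul(Add(10608, -35326), Pow(Add(Function('Y')(Function('n')(Pow(Add(2, 3), 2)), -33), -12060), -1)) = Mul(Add(10608, -35326), Pow(Add(Add(-121, Pow(-33, 2), Mul(19, Add(-9, Pow(Pow(Add(2, 3), 2), Rational(3, 2)))), Mul(Add(-9, Pow(Pow(Add(2, 3), 2), Rational(3, 2))), -33)), -12060), -1)) = Mul(-24718, Pow(Add(Add(-121, 1089, Mul(19, Add(-9, Pow(Pow(5, 2), Rational(3, 2)))), Mul(Add(-9, Pow(Pow(5, 2), Rational(3, 2))), -33)), -12060), -1)) = Mul(-24718, Pow(Add(Add(-121, 1089, Mul(19, Add(-9, Pow(25, Rational(3, 2)))), Mul(Add(-9, Pow(25, Rational(3, 2))), -33)), -12060), -1)) = Mul(-24718, Pow(Add(Add(-121, 1089, Mul(19, Add(-9, 125)), Mul(Add(-9, 125), -33)), -12060), -1)) = Mul(-24718, Pow(Add(Add(-121, 1089, Mul(19, 116), Mul(116, -33)), -12060), -1)) = Mul(-24718, Pow(Add(Add(-121, 1089, 2204, -3828), -12060), -1)) = Mul(-24718, Pow(Add(-656, -12060), -1)) = Mul(-24718, Pow(-12716, -1)) = Mul(-24718, Rational(-1, 12716)) = Rational(727, 374)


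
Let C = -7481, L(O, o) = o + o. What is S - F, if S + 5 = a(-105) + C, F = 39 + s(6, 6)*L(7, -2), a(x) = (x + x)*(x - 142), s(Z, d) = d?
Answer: 44369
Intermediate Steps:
a(x) = 2*x*(-142 + x) (a(x) = (2*x)*(-142 + x) = 2*x*(-142 + x))
L(O, o) = 2*o
F = 15 (F = 39 + 6*(2*(-2)) = 39 + 6*(-4) = 39 - 24 = 15)
S = 44384 (S = -5 + (2*(-105)*(-142 - 105) - 7481) = -5 + (2*(-105)*(-247) - 7481) = -5 + (51870 - 7481) = -5 + 44389 = 44384)
S - F = 44384 - 1*15 = 44384 - 15 = 44369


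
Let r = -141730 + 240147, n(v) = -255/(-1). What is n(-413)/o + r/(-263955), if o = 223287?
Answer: -7302642718/19645906695 ≈ -0.37171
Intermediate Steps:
n(v) = 255 (n(v) = -255*(-1) = 255)
r = 98417
n(-413)/o + r/(-263955) = 255/223287 + 98417/(-263955) = 255*(1/223287) + 98417*(-1/263955) = 85/74429 - 98417/263955 = -7302642718/19645906695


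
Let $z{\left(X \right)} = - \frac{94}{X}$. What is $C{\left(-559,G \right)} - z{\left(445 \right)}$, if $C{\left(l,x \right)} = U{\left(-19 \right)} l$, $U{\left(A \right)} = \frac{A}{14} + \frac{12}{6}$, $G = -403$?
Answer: $- \frac{2237479}{6230} \approx -359.15$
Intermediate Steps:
$U{\left(A \right)} = 2 + \frac{A}{14}$ ($U{\left(A \right)} = A \frac{1}{14} + 12 \cdot \frac{1}{6} = \frac{A}{14} + 2 = 2 + \frac{A}{14}$)
$C{\left(l,x \right)} = \frac{9 l}{14}$ ($C{\left(l,x \right)} = \left(2 + \frac{1}{14} \left(-19\right)\right) l = \left(2 - \frac{19}{14}\right) l = \frac{9 l}{14}$)
$C{\left(-559,G \right)} - z{\left(445 \right)} = \frac{9}{14} \left(-559\right) - - \frac{94}{445} = - \frac{5031}{14} - \left(-94\right) \frac{1}{445} = - \frac{5031}{14} - - \frac{94}{445} = - \frac{5031}{14} + \frac{94}{445} = - \frac{2237479}{6230}$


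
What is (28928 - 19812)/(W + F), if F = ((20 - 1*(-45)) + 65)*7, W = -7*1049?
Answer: -9116/6433 ≈ -1.4171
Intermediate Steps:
W = -7343
F = 910 (F = ((20 + 45) + 65)*7 = (65 + 65)*7 = 130*7 = 910)
(28928 - 19812)/(W + F) = (28928 - 19812)/(-7343 + 910) = 9116/(-6433) = 9116*(-1/6433) = -9116/6433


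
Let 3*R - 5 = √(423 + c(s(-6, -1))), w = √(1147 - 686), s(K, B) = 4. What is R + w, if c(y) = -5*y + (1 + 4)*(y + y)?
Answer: 5/3 + √461 + √443/3 ≈ 30.153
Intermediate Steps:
c(y) = 5*y (c(y) = -5*y + 5*(2*y) = -5*y + 10*y = 5*y)
w = √461 ≈ 21.471
R = 5/3 + √443/3 (R = 5/3 + √(423 + 5*4)/3 = 5/3 + √(423 + 20)/3 = 5/3 + √443/3 ≈ 8.6825)
R + w = (5/3 + √443/3) + √461 = 5/3 + √461 + √443/3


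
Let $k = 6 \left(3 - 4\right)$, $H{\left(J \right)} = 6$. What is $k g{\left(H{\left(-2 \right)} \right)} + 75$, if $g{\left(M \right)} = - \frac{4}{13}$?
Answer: $\frac{999}{13} \approx 76.846$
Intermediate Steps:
$k = -6$ ($k = 6 \left(-1\right) = -6$)
$g{\left(M \right)} = - \frac{4}{13}$ ($g{\left(M \right)} = \left(-4\right) \frac{1}{13} = - \frac{4}{13}$)
$k g{\left(H{\left(-2 \right)} \right)} + 75 = \left(-6\right) \left(- \frac{4}{13}\right) + 75 = \frac{24}{13} + 75 = \frac{999}{13}$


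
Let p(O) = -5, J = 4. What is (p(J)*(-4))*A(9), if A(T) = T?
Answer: 180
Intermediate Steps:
(p(J)*(-4))*A(9) = -5*(-4)*9 = 20*9 = 180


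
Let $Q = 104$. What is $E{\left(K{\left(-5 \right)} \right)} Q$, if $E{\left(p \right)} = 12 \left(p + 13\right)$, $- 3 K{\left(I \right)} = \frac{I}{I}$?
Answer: $15808$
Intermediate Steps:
$K{\left(I \right)} = - \frac{1}{3}$ ($K{\left(I \right)} = - \frac{I \frac{1}{I}}{3} = \left(- \frac{1}{3}\right) 1 = - \frac{1}{3}$)
$E{\left(p \right)} = 156 + 12 p$ ($E{\left(p \right)} = 12 \left(13 + p\right) = 156 + 12 p$)
$E{\left(K{\left(-5 \right)} \right)} Q = \left(156 + 12 \left(- \frac{1}{3}\right)\right) 104 = \left(156 - 4\right) 104 = 152 \cdot 104 = 15808$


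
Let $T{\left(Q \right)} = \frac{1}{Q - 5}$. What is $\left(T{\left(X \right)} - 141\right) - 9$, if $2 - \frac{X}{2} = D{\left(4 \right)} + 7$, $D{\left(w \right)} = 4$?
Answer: $- \frac{3451}{23} \approx -150.04$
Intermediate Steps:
$X = -18$ ($X = 4 - 2 \left(4 + 7\right) = 4 - 22 = -18$)
$T{\left(Q \right)} = \frac{1}{-5 + Q}$
$\left(T{\left(X \right)} - 141\right) - 9 = \left(\frac{1}{-5 - 18} - 141\right) - 9 = \left(\frac{1}{-23} - 141\right) - 9 = \left(- \frac{1}{23} - 141\right) - 9 = - \frac{3244}{23} - 9 = - \frac{3451}{23}$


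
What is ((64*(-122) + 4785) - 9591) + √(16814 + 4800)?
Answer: -12614 + √21614 ≈ -12467.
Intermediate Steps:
((64*(-122) + 4785) - 9591) + √(16814 + 4800) = ((-7808 + 4785) - 9591) + √21614 = (-3023 - 9591) + √21614 = -12614 + √21614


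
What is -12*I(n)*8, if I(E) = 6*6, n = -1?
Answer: -3456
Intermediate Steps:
I(E) = 36
-12*I(n)*8 = -12*36*8 = -432*8 = -3456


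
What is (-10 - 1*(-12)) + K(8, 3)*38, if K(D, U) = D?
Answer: 306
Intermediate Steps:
(-10 - 1*(-12)) + K(8, 3)*38 = (-10 - 1*(-12)) + 8*38 = (-10 + 12) + 304 = 2 + 304 = 306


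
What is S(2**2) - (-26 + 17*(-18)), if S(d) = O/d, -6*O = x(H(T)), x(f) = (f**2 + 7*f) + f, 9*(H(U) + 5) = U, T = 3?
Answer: 17963/54 ≈ 332.65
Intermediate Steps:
H(U) = -5 + U/9
x(f) = f**2 + 8*f
O = 70/27 (O = -(-5 + (1/9)*3)*(8 + (-5 + (1/9)*3))/6 = -(-5 + 1/3)*(8 + (-5 + 1/3))/6 = -(-7)*(8 - 14/3)/9 = -(-7)*10/(9*3) = -1/6*(-140/9) = 70/27 ≈ 2.5926)
S(d) = 70/(27*d)
S(2**2) - (-26 + 17*(-18)) = 70/(27*(2**2)) - (-26 + 17*(-18)) = (70/27)/4 - (-26 - 306) = (70/27)*(1/4) - 1*(-332) = 35/54 + 332 = 17963/54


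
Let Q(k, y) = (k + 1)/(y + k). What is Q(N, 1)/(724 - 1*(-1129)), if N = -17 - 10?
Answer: 1/1853 ≈ 0.00053967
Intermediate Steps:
N = -27
Q(k, y) = (1 + k)/(k + y)
Q(N, 1)/(724 - 1*(-1129)) = ((1 - 27)/(-27 + 1))/(724 - 1*(-1129)) = (-26/(-26))/(724 + 1129) = -1/26*(-26)/1853 = 1*(1/1853) = 1/1853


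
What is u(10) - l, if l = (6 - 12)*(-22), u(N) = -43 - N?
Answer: -185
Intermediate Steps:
l = 132 (l = -6*(-22) = 132)
u(10) - l = (-43 - 1*10) - 1*132 = (-43 - 10) - 132 = -53 - 132 = -185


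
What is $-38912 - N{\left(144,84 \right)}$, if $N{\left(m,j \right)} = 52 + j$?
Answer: $-39048$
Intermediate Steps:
$-38912 - N{\left(144,84 \right)} = -38912 - \left(52 + 84\right) = -38912 - 136 = -39048$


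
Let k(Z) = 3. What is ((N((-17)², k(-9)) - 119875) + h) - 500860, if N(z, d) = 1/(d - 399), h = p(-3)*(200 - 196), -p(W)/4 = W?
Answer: -245792053/396 ≈ -6.2069e+5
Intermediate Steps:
p(W) = -4*W
h = 48 (h = (-4*(-3))*(200 - 196) = 12*4 = 48)
N(z, d) = 1/(-399 + d)
((N((-17)², k(-9)) - 119875) + h) - 500860 = ((1/(-399 + 3) - 119875) + 48) - 500860 = ((1/(-396) - 119875) + 48) - 500860 = ((-1/396 - 119875) + 48) - 500860 = (-47470501/396 + 48) - 500860 = -47451493/396 - 500860 = -245792053/396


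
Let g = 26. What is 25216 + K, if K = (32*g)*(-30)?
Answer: 256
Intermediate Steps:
K = -24960 (K = (32*26)*(-30) = 832*(-30) = -24960)
25216 + K = 25216 - 24960 = 256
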